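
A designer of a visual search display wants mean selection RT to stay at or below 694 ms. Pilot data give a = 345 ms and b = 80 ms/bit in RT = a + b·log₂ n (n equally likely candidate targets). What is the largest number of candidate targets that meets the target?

20

80·log₂ n ≤ 694 − 345 = 349, giving log₂ n ≤ 4.3625 and n ≤ 20.570. The largest whole number is 20.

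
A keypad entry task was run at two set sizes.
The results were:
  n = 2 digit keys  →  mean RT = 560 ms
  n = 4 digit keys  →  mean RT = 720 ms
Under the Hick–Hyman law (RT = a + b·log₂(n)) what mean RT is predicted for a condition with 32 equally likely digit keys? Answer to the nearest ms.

RT is linear in log₂ n, so two points fix the line:
  b = (720 − 560) / (log₂ 4 − log₂ 2) = 160 / (2 − 1) = 160 ms/bit
  a = 560 − 160 × 1 = 400 ms
Then RT(32) = 400 + 160 × log₂ 32 = 400 + 160 × 5 ≈ 1200.000 ms.

1200 ms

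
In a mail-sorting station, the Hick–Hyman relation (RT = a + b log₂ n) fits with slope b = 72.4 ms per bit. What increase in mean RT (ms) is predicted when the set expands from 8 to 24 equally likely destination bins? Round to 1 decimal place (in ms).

The intercept a cancels: ΔRT = b·(log₂ n₂ − log₂ n₁) = b·log₂(n₂/n₁).
log₂(24) − log₂(8) = 4.5850 − 3 = 1.5850.
ΔRT = 72.4 × 1.5850 = 114.751 ms.

114.8 ms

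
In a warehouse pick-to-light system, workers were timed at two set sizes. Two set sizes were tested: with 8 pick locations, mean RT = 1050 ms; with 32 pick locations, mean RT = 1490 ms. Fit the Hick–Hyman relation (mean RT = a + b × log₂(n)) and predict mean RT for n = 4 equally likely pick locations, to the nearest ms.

830 ms

Fit slope and intercept:
  b = (1490 − 1050) / (log₂ 32 − log₂ 8) = 440 / (5 − 3) = 220 ms/bit
  a = 1050 − 220 × 3 = 390 ms
Then RT(4) = 390 + 220 × log₂ 4 = 390 + 220 × 2 ≈ 830.000 ms.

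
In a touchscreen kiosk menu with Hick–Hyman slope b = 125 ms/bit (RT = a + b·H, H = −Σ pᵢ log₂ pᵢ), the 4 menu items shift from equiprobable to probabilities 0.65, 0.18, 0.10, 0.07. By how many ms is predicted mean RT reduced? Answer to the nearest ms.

Equiprobable entropy H₀ = log₂ 4 = 2.0000 bits.
Skewed entropy H = −Σ pᵢ log₂ pᵢ = 1.4500 bits.
ΔRT = b·(H₀ − H) = 125 × 0.5500 = 68.75 ms.

69 ms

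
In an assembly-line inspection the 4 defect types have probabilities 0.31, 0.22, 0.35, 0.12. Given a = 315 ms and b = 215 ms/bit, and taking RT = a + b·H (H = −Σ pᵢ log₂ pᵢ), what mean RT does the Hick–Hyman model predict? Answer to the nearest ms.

724 ms

H = 0.31·log₂(1/0.31) + 0.22·log₂(1/0.22) + 0.35·log₂(1/0.35) + 0.12·log₂(1/0.12) = 1.9015 bits.
RT = 315 + 215 × 1.9015 = 723.83 ms.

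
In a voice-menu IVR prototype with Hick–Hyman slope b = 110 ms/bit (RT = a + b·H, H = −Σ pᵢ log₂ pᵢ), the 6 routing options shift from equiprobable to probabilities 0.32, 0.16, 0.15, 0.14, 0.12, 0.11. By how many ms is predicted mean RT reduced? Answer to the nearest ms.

12 ms

Equiprobable entropy H₀ = log₂ 6 = 2.5850 bits.
Skewed entropy H = −Σ pᵢ log₂ pᵢ = 2.4741 bits.
ΔRT = b·(H₀ − H) = 110 × 0.1109 = 12.20 ms.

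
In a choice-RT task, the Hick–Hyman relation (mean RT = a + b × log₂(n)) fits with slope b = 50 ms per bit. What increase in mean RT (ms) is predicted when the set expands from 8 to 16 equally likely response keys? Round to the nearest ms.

Only the slope matters, since a is common to both: ΔRT = b·log₂(n₂/n₁).
log₂(16) − log₂(8) = log₂(16/8) = log₂(2) = 1.
ΔRT = 50 × 1.0000 = 50.000 ms.

50 ms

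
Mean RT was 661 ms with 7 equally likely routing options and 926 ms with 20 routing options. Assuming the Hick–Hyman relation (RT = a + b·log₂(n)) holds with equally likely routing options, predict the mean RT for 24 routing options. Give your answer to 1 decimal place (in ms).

972.0 ms

Fit slope and intercept:
  b = (926 − 661) / (log₂ 20 − log₂ 7) = 265 / (4.3219 − 2.8074) = 174.967 ms/bit
  a = 661 − 174.967 × 2.8074 = 169.806 ms
Then RT(24) = 169.806 + 174.967 × log₂ 24 = 169.806 + 174.967 × 4.5850 ≈ 972.022 ms.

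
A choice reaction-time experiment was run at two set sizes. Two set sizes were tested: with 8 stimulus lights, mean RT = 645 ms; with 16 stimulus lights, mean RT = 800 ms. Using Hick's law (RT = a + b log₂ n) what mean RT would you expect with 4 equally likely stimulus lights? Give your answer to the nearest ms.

RT is linear in log₂ n, so two points fix the line:
  b = (800 − 645) / (log₂ 16 − log₂ 8) = 155 / (4 − 3) = 155 ms/bit
  a = 645 − 155 × 3 = 180 ms
Then RT(4) = 180 + 155 × log₂ 4 = 180 + 155 × 2 ≈ 490.000 ms.

490 ms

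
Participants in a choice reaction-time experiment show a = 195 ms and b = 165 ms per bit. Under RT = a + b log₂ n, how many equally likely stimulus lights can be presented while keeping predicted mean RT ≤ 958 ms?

Set 195 + 165·log₂ n ≤ 958 → log₂ n ≤ (958 − 195)/165 = 4.6242.
So n ≤ 2^4.6242 = 24.662; the largest integer n is 24.

24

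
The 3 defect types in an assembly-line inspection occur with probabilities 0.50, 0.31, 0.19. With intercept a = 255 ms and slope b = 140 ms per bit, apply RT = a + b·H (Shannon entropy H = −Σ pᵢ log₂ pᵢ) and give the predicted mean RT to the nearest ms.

462 ms

H = 0.50·log₂(1/0.50) + 0.31·log₂(1/0.31) + 0.19·log₂(1/0.19) = 1.4790 bits.
RT = 255 + 140 × 1.4790 = 462.06 ms.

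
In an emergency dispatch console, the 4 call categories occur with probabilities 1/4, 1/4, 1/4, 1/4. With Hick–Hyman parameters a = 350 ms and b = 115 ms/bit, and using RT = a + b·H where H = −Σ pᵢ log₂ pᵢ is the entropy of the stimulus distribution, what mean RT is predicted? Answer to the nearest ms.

580 ms

Each term −pᵢ log₂ pᵢ: 0.25·2 + 0.25·2 + 0.25·2 + 0.25·2; summed, H = 2.000 bits.
Mean RT = a + bH = 350 + 115·2.000 = 580.00 ms.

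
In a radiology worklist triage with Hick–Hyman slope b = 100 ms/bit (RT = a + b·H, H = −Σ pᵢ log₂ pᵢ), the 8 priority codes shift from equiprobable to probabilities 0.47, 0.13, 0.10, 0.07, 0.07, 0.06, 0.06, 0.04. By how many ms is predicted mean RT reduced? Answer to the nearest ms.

56 ms

Equiprobable entropy H₀ = log₂ 8 = 3.0000 bits.
Skewed entropy H = −Σ pᵢ log₂ pᵢ = 2.4367 bits.
ΔRT = b·(H₀ − H) = 100 × 0.5633 = 56.33 ms.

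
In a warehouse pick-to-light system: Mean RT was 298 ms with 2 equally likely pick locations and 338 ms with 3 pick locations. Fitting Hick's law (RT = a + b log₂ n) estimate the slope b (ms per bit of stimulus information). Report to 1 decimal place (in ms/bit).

b = (RT₂ − RT₁)/(log₂ n₂ − log₂ n₁) = (338 − 298)/(1.5850 − 1) = 68.380 ms/bit.

68.4 ms/bit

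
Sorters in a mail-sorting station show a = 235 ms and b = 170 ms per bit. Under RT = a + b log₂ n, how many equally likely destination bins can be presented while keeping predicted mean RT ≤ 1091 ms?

32

170·log₂ n ≤ 1091 − 235 = 856, giving log₂ n ≤ 5.0353 and n ≤ 32.793. The largest whole number is 32.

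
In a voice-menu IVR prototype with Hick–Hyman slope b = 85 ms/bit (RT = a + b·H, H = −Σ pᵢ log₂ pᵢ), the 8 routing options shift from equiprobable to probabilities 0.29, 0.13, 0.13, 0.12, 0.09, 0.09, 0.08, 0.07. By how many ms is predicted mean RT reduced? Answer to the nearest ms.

14 ms

The RT saving is b·ΔH. Equiprobable H₀ = log₂(8) = 3.0000 bits; with the given probabilities H = 2.8356 bits.
b·(H₀ − H) = 85 × (3.0000 − 2.8356) = 13.97 ms.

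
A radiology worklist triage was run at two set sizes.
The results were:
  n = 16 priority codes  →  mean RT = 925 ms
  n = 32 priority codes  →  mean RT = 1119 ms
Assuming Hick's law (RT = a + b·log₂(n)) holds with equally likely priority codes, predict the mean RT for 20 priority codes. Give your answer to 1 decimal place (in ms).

With log₂ n on the abscissa the relation is linear; from the two conditions:
  b = (1119 − 925) / (log₂ 32 − log₂ 16) = 194 / (5 − 4) = 194.000 ms/bit
  a = 925 − 194.000 × 4 = 149.000 ms
Then RT(20) = 149.000 + 194.000 × log₂ 20 = 149.000 + 194.000 × 4.3219 ≈ 987.454 ms.

987.5 ms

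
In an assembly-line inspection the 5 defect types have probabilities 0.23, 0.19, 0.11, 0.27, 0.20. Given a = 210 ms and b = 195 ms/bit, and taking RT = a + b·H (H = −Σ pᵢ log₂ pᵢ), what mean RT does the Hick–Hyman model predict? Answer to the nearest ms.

652 ms

Entropy contributions −pᵢ log₂ pᵢ: 0.4877, 0.4552, 0.3503, 0.5100, 0.4644; sum H = 2.2676 bits.
RT = a + bH = 210 + 195·2.2676 = 652.18 ms.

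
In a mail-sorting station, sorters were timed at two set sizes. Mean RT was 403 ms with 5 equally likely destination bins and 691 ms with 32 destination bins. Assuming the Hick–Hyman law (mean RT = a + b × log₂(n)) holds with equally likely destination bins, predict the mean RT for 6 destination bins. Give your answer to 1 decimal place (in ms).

431.3 ms

With log₂ n on the abscissa the relation is linear; from the two conditions:
  b = (691 − 403) / (log₂ 32 − log₂ 5) = 288 / (5 − 2.3219) = 107.540 ms/bit
  a = 403 − 107.540 × 2.3219 = 153.300 ms
Then RT(6) = 153.300 + 107.540 × log₂ 6 = 153.300 + 107.540 × 2.5850 ≈ 431.287 ms.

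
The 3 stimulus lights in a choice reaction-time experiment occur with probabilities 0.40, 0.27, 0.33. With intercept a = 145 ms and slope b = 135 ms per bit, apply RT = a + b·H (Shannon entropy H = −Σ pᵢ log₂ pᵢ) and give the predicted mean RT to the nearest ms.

Entropy contributions −pᵢ log₂ pᵢ: 0.5288, 0.5100, 0.5278; sum H = 1.5666 bits.
RT = a + bH = 145 + 135·1.5666 = 356.49 ms.

356 ms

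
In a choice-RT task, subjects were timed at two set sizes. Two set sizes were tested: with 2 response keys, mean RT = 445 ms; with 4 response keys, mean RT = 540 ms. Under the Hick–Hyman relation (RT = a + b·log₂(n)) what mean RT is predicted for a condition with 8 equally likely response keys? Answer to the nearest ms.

With log₂ n on the abscissa the relation is linear; from the two conditions:
  b = (540 − 445) / (log₂ 4 − log₂ 2) = 95 / (2 − 1) = 95 ms/bit
  a = 445 − 95 × 1 = 350 ms
Then RT(8) = 350 + 95 × log₂ 8 = 350 + 95 × 3 ≈ 635.000 ms.

635 ms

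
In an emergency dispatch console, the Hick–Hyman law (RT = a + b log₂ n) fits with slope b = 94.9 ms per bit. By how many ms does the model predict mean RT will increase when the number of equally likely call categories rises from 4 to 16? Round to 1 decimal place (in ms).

189.8 ms

ΔRT = (a + b log₂ n₂) − (a + b log₂ n₁) = b·(log₂ n₂ − log₂ n₁).
log₂(16) − log₂(4) = log₂(16/4) = log₂(4) = 2.
ΔRT = 94.9 × 2.0000 = 189.800 ms.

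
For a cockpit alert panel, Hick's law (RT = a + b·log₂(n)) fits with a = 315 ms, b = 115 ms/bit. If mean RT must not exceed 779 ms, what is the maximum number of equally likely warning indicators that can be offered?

16

Information budget: (779 − 315)/115 = 4.0348 bits, so n ≤ 2^4.0348 = 16.390 → at most 16.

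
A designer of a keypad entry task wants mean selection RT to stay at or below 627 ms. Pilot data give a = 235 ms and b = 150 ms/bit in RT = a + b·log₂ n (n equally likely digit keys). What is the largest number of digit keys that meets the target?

Set 235 + 150·log₂ n ≤ 627 → log₂ n ≤ (627 − 235)/150 = 2.6133.
So n ≤ 2^2.6133 = 6.119; the largest integer n is 6.

6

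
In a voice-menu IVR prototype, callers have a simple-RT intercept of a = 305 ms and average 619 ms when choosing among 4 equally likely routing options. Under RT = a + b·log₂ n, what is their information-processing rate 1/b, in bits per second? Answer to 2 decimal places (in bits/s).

6.37 bits/s

b = (619 − 305)/log₂ 4 = 314/2 = 157.000 ms per bit = 0.15700 s/bit; the reciprocal is 6.369 bits/s.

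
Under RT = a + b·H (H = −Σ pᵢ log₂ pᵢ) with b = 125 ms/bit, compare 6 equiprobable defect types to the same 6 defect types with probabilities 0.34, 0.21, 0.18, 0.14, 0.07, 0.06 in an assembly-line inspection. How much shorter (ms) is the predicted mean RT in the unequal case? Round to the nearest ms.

Equiprobable entropy H₀ = log₂ 6 = 2.5850 bits.
Skewed entropy H = −Σ pᵢ log₂ pᵢ = 2.3565 bits.
ΔRT = b·(H₀ − H) = 125 × 0.2285 = 28.56 ms.

29 ms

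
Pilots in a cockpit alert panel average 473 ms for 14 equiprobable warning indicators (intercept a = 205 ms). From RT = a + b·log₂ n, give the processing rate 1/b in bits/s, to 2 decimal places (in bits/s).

Choice component = 473 − 205 = 268 ms over log₂(14) = 3.8074 bits.
b = 268 / 3.8074 = 70.390 ms/bit, so 1/b = 14.207 bits/s.

14.21 bits/s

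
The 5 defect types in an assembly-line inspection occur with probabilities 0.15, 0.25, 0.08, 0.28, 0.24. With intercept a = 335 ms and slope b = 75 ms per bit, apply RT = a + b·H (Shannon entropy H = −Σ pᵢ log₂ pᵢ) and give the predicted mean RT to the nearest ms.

Entropy contributions −pᵢ log₂ pᵢ: 0.4105, 0.5000, 0.2915, 0.5142, 0.4941; sum H = 2.2104 bits.
RT = a + bH = 335 + 75·2.2104 = 500.78 ms.

501 ms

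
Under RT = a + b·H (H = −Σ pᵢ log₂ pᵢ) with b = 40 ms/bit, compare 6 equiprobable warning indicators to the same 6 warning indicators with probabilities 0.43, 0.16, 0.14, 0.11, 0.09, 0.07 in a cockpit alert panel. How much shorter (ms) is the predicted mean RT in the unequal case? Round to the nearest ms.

12 ms

Equiprobable entropy H₀ = log₂ 6 = 2.5850 bits.
Skewed entropy H = −Σ pᵢ log₂ pᵢ = 2.2752 bits.
ΔRT = b·(H₀ − H) = 40 × 0.3098 = 12.39 ms.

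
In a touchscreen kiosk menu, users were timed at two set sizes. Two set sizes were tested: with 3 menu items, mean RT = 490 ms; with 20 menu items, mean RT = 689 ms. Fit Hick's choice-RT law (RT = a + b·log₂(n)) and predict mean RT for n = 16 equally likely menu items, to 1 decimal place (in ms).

With log₂ n on the abscissa the relation is linear; from the two conditions:
  b = (689 − 490) / (log₂ 20 − log₂ 3) = 199 / (4.3219 − 1.5850) = 72.708 ms/bit
  a = 490 − 72.708 × 1.5850 = 374.760 ms
Then RT(16) = 374.760 + 72.708 × log₂ 16 = 374.760 + 72.708 × 4 ≈ 665.593 ms.

665.6 ms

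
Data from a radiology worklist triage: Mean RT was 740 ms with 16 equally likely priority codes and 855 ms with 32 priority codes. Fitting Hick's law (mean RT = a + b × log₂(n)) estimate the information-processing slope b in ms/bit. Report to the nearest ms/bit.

Slope: b = (855 − 740) / (log₂ 32 − log₂ 16) = 115/1.0000 = 115 ms/bit.

115 ms/bit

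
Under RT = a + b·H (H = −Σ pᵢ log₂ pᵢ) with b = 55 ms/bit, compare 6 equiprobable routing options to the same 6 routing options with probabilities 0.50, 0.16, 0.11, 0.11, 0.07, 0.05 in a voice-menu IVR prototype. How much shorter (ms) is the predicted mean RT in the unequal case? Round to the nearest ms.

26 ms

Equiprobable entropy H₀ = log₂ 6 = 2.5850 bits.
Skewed entropy H = −Σ pᵢ log₂ pᵢ = 2.1082 bits.
ΔRT = b·(H₀ − H) = 55 × 0.4767 = 26.22 ms.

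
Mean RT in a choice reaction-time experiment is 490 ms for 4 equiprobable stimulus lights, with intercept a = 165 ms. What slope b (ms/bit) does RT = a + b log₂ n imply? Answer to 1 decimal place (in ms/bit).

4 alternatives carry log₂ 4 = 2 bits; the choice cost is 490 − 165 = 325 ms, so b = 325/2 = 162.500 ms/bit.

162.5 ms/bit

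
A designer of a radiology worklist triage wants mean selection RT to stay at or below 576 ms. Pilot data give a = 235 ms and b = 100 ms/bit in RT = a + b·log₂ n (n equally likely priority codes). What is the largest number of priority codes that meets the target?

100·log₂ n ≤ 576 − 235 = 341, giving log₂ n ≤ 3.4100 and n ≤ 10.629. The largest whole number is 10.

10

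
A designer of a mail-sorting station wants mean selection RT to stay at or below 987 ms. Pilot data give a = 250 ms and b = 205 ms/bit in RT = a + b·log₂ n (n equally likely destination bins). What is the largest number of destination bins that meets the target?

12

Information budget: (987 − 250)/205 = 3.5951 bits, so n ≤ 2^3.5951 = 12.085 → at most 12.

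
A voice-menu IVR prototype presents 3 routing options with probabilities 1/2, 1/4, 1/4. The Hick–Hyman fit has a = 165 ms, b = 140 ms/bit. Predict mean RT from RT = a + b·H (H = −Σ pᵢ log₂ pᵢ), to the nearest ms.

375 ms

Each term −pᵢ log₂ pᵢ: 0.5·1 + 0.25·2 + 0.25·2; summed, H = 1.500 bits.
Mean RT = a + bH = 165 + 140·1.500 = 375.00 ms.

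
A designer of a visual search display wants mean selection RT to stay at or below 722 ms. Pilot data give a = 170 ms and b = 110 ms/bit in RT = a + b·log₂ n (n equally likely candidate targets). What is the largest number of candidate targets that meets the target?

110·log₂ n ≤ 722 − 170 = 552, giving log₂ n ≤ 5.0182 and n ≤ 32.406. The largest whole number is 32.

32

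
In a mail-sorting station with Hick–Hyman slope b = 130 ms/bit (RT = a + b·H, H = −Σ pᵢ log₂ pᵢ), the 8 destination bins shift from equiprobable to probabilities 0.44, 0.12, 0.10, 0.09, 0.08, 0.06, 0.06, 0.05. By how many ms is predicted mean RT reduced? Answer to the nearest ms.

Equiprobable entropy H₀ = log₂ 8 = 3.0000 bits.
Skewed entropy H = −Σ pᵢ log₂ pᵢ = 2.5277 bits.
ΔRT = b·(H₀ − H) = 130 × 0.4723 = 61.39 ms.

61 ms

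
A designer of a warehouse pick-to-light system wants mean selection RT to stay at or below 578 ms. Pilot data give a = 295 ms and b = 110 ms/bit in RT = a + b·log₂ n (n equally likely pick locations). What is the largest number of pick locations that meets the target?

5

Set 295 + 110·log₂ n ≤ 578 → log₂ n ≤ (578 − 295)/110 = 2.5727.
So n ≤ 2^2.5727 = 5.949; the largest integer n is 5.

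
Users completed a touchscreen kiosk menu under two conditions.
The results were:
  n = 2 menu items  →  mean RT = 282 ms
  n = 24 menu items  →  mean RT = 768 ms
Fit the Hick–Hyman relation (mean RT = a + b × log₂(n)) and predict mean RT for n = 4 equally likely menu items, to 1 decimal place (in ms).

With log₂ n on the abscissa the relation is linear; from the two conditions:
  b = (768 − 282) / (log₂ 24 − log₂ 2) = 486 / (4.5850 − 1) = 135.566 ms/bit
  a = 282 − 135.566 × 1 = 146.434 ms
Then RT(4) = 146.434 + 135.566 × log₂ 4 = 146.434 + 135.566 × 2 ≈ 417.566 ms.

417.6 ms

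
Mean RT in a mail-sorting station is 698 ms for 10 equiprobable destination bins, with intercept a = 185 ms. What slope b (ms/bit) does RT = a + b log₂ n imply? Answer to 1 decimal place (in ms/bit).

154.4 ms/bit

b = (698 − 185) / log₂(10) = 513 / 3.3219 = 154.428 ms/bit.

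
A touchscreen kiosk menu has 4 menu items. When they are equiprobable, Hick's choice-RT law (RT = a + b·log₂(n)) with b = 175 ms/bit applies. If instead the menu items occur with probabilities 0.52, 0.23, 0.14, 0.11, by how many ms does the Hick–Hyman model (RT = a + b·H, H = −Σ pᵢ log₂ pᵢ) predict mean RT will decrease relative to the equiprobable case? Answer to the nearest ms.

Equiprobable entropy H₀ = log₂ 4 = 2.0000 bits.
Skewed entropy H = −Σ pᵢ log₂ pᵢ = 1.7256 bits.
ΔRT = b·(H₀ − H) = 175 × 0.2744 = 48.01 ms.

48 ms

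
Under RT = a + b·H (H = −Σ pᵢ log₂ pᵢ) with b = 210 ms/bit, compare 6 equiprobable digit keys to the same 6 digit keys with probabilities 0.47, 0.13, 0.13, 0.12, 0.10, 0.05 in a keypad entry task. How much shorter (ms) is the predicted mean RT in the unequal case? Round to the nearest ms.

Equiprobable entropy H₀ = log₂ 6 = 2.5850 bits.
Skewed entropy H = −Σ pᵢ log₂ pᵢ = 2.1926 bits.
ΔRT = b·(H₀ − H) = 210 × 0.3924 = 82.40 ms.

82 ms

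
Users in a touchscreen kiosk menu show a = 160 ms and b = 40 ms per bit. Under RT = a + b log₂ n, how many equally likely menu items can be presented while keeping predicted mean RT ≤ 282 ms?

Information budget: (282 − 160)/40 = 3.0500 bits, so n ≤ 2^3.0500 = 8.282 → at most 8.

8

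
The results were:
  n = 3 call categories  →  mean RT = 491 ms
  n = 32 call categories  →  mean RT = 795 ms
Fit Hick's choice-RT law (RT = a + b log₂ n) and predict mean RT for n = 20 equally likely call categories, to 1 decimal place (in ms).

734.6 ms

Fit slope and intercept:
  b = (795 − 491) / (log₂ 32 − log₂ 3) = 304 / (5 − 1.5850) = 89.018 ms/bit
  a = 491 − 89.018 × 1.5850 = 349.910 ms
Then RT(20) = 349.910 + 89.018 × log₂ 20 = 349.910 + 89.018 × 4.3219 ≈ 734.639 ms.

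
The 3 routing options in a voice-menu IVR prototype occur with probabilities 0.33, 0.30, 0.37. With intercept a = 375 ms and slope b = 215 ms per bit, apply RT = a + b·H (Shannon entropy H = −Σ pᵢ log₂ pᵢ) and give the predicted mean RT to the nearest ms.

715 ms

Entropy contributions −pᵢ log₂ pᵢ: 0.5278, 0.5211, 0.5307; sum H = 1.5796 bits.
RT = a + bH = 375 + 215·1.5796 = 714.62 ms.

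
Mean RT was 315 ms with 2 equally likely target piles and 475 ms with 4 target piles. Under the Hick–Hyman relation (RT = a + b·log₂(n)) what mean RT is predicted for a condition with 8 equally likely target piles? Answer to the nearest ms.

With log₂ n on the abscissa the relation is linear; from the two conditions:
  b = (475 − 315) / (log₂ 4 − log₂ 2) = 160 / (2 − 1) = 160 ms/bit
  a = 315 − 160 × 1 = 155 ms
Then RT(8) = 155 + 160 × log₂ 8 = 155 + 160 × 3 ≈ 635.000 ms.

635 ms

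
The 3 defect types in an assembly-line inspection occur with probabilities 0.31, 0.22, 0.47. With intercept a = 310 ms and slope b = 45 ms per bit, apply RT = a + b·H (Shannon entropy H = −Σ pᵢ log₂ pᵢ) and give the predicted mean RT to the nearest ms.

378 ms

H = 0.31·log₂(1/0.31) + 0.22·log₂(1/0.22) + 0.47·log₂(1/0.47) = 1.5163 bits.
RT = 310 + 45 × 1.5163 = 378.23 ms.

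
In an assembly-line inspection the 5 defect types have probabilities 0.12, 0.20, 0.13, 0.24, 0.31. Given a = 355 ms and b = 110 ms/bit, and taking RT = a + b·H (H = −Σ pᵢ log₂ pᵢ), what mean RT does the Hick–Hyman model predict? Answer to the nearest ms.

H = 0.12·log₂(1/0.12) + 0.20·log₂(1/0.20) + 0.13·log₂(1/0.13) + 0.24·log₂(1/0.24) + 0.31·log₂(1/0.31) = 2.2320 bits.
RT = 355 + 110 × 2.2320 = 600.52 ms.

601 ms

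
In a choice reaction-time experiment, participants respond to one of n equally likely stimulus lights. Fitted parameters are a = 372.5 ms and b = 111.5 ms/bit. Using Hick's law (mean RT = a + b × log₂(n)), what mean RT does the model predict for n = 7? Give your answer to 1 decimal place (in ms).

685.5 ms

log₂(7) = 2.8074 bits, so RT = 372.5 + 111.5 × 2.8074 ≈ 685.520 ms.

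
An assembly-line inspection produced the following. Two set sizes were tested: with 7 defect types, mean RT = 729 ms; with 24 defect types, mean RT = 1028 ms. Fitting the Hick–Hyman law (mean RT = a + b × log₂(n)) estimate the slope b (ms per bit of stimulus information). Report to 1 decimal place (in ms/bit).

b = (RT₂ − RT₁)/(log₂ n₂ − log₂ n₁) = (1028 − 729)/(4.5850 − 2.8074) = 168.204 ms/bit.

168.2 ms/bit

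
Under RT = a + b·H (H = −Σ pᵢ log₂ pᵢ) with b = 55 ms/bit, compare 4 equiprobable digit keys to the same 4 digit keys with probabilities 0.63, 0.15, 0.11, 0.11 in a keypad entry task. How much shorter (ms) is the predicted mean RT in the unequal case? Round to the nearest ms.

26 ms

The RT saving is b·ΔH. Equiprobable H₀ = log₂(4) = 2.0000 bits; with the given probabilities H = 1.5311 bits.
b·(H₀ − H) = 55 × (2.0000 − 1.5311) = 25.79 ms.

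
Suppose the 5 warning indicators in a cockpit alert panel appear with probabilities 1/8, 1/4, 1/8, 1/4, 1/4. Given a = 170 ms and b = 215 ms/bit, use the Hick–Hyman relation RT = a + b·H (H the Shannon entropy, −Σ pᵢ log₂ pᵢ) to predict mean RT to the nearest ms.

H = −Σ pᵢ log₂ pᵢ = 0.125·3 + 0.25·2 + 0.125·3 + 0.25·2 + 0.25·2 = 2.250 bits.
RT = 170 + 215 × 2.250 = 653.75 ms.

654 ms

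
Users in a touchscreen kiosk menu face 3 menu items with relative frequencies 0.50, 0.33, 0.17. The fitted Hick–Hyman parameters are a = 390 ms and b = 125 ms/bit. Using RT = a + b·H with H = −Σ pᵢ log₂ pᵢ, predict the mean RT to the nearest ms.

573 ms

H = 0.50·log₂(1/0.50) + 0.33·log₂(1/0.33) + 0.17·log₂(1/0.17) = 1.4624 bits.
RT = 390 + 125 × 1.4624 = 572.80 ms.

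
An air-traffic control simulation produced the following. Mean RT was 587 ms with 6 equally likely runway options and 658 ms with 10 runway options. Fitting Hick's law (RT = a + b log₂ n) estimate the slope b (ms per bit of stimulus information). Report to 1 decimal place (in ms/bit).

The slope on a log₂ axis is (658 − 587) / (3.3219 − 2.5850) = 96.341 ms/bit.

96.3 ms/bit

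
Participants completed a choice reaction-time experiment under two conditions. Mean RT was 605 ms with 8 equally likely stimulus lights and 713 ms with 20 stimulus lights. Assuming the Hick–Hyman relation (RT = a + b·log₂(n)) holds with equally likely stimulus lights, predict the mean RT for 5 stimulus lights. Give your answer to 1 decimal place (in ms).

Fit slope and intercept:
  b = (713 − 605) / (log₂ 20 − log₂ 8) = 108 / (4.3219 − 3) = 81.699 ms/bit
  a = 605 − 81.699 × 3 = 359.903 ms
Then RT(5) = 359.903 + 81.699 × log₂ 5 = 359.903 + 81.699 × 2.3219 ≈ 549.602 ms.

549.6 ms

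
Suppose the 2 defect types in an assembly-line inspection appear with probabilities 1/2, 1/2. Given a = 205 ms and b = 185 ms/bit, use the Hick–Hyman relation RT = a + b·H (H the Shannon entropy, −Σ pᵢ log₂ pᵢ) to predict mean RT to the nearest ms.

390 ms

Each term −pᵢ log₂ pᵢ: 0.5·1 + 0.5·1; summed, H = 1.000 bits.
Mean RT = a + bH = 205 + 185·1.000 = 390.00 ms.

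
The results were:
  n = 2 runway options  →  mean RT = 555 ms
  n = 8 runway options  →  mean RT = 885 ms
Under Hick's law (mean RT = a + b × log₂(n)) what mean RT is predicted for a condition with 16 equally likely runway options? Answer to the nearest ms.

1050 ms

Fit slope and intercept:
  b = (885 − 555) / (log₂ 8 − log₂ 2) = 330 / (3 − 1) = 165 ms/bit
  a = 555 − 165 × 1 = 390 ms
Then RT(16) = 390 + 165 × log₂ 16 = 390 + 165 × 4 ≈ 1050.000 ms.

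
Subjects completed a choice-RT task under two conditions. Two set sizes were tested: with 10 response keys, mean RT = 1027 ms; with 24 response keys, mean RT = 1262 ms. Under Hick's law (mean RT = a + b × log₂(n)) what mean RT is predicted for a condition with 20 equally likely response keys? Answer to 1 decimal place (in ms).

With log₂ n on the abscissa the relation is linear; from the two conditions:
  b = (1262 − 1027) / (log₂ 24 − log₂ 10) = 235 / (4.5850 − 3.3219) = 186.060 ms/bit
  a = 1027 − 186.060 × 3.3219 = 408.923 ms
Then RT(20) = 408.923 + 186.060 × log₂ 20 = 408.923 + 186.060 × 4.3219 ≈ 1213.060 ms.

1213.1 ms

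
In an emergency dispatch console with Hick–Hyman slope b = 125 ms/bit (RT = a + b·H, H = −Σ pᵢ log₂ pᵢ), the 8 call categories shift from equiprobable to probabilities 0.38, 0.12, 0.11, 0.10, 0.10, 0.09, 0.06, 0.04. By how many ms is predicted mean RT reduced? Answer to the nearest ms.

Equiprobable entropy H₀ = log₂ 8 = 3.0000 bits.
Skewed entropy H = −Σ pᵢ log₂ pᵢ = 2.6541 bits.
ΔRT = b·(H₀ − H) = 125 × 0.3459 = 43.23 ms.

43 ms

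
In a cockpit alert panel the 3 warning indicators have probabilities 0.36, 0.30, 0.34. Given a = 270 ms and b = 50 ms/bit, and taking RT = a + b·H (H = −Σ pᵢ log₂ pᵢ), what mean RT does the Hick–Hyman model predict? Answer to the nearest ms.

Entropy contributions −pᵢ log₂ pᵢ: 0.5306, 0.5211, 0.5292; sum H = 1.5809 bits.
RT = a + bH = 270 + 50·1.5809 = 349.04 ms.

349 ms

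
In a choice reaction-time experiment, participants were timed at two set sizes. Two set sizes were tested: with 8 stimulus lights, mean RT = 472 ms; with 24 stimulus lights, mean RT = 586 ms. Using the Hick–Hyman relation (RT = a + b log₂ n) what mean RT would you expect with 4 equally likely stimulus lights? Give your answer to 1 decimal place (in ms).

With log₂ n on the abscissa the relation is linear; from the two conditions:
  b = (586 − 472) / (log₂ 24 − log₂ 8) = 114 / (4.5850 − 3) = 71.926 ms/bit
  a = 472 − 71.926 × 3 = 256.222 ms
Then RT(4) = 256.222 + 71.926 × log₂ 4 = 256.222 + 71.926 × 2 ≈ 400.074 ms.

400.1 ms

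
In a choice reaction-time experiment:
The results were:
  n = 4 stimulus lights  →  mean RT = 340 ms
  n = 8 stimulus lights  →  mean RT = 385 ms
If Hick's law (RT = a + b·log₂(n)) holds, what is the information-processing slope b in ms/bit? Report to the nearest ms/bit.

b = (RT₂ − RT₁)/(log₂ n₂ − log₂ n₁) = (385 − 340)/(3 − 2) = 45 ms/bit.

45 ms/bit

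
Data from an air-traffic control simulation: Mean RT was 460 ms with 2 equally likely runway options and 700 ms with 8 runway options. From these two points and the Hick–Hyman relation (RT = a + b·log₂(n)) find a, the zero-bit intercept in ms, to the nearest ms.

Slope: b = (700 − 460) / (log₂ 8 − log₂ 2) = 240/2.0000 = 120 ms/bit.
a = RT₁ − b·log₂ n₁ = 460 − 120 × 1 = 340.000 ms.

340 ms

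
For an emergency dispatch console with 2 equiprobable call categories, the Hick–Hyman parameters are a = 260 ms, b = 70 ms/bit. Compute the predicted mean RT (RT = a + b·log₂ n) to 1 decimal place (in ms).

330.0 ms

log₂(2) = 1 bits, so RT = 260 + 70 × 1 ≈ 330.000 ms.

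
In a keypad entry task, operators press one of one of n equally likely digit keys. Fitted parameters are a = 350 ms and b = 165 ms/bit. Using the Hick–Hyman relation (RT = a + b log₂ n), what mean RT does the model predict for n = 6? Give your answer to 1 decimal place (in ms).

log₂(6) = 2.5850 bits, so RT = 350 + 165 × 2.5850 ≈ 776.519 ms.

776.5 ms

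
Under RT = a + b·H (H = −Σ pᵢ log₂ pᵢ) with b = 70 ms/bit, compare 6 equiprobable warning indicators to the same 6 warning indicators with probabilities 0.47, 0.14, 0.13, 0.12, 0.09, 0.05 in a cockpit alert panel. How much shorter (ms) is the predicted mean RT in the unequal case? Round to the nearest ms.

28 ms

Equiprobable entropy H₀ = log₂ 6 = 2.5850 bits.
Skewed entropy H = −Σ pᵢ log₂ pᵢ = 2.1875 bits.
ΔRT = b·(H₀ − H) = 70 × 0.3974 = 27.82 ms.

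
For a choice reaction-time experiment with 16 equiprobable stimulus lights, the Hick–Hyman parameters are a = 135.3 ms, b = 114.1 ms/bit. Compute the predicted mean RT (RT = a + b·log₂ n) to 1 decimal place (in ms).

591.7 ms

log₂(16) = 4 bits, so RT = 135.3 + 114.1 × 4 ≈ 591.700 ms.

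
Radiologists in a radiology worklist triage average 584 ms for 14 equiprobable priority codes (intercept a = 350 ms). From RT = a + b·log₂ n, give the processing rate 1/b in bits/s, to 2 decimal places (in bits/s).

b = (584 − 350)/log₂ 14 = 234/3.8074 = 61.460 ms per bit = 0.06146 s/bit; the reciprocal is 16.271 bits/s.

16.27 bits/s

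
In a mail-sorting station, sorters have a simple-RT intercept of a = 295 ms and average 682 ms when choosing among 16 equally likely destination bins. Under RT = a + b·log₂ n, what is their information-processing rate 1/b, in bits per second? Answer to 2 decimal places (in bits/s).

Choice component = 682 − 295 = 387 ms over log₂(16) = 4 bits.
b = 387 / 4 = 96.750 ms/bit, so 1/b = 10.336 bits/s.

10.34 bits/s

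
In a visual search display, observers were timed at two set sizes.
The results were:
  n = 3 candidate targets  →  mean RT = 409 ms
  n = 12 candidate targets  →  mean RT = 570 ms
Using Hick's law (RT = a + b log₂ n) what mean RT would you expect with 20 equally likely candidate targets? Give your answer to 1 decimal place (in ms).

Fit slope and intercept:
  b = (570 − 409) / (log₂ 12 − log₂ 3) = 161 / (3.5850 − 1.5850) = 80.500 ms/bit
  a = 409 − 80.500 × 1.5850 = 281.411 ms
Then RT(20) = 281.411 + 80.500 × log₂ 20 = 281.411 + 80.500 × 4.3219 ≈ 629.326 ms.

629.3 ms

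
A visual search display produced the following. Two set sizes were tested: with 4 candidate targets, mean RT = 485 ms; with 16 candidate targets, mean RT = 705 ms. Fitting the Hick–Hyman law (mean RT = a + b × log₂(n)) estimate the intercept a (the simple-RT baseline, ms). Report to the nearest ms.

The slope on a log₂ axis is (705 − 485) / (4 − 2) = 110 ms/bit.
a = RT₁ − b·log₂ n₁ = 485 − 110 × 2 = 265.000 ms.

265 ms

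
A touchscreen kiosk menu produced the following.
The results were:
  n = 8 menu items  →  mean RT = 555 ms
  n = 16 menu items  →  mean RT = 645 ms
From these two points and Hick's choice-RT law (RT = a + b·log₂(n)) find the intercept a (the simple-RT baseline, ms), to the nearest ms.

285 ms

The slope on a log₂ axis is (645 − 555) / (4 − 3) = 90 ms/bit.
a = RT₁ − b·log₂ n₁ = 555 − 90 × 3 = 285.000 ms.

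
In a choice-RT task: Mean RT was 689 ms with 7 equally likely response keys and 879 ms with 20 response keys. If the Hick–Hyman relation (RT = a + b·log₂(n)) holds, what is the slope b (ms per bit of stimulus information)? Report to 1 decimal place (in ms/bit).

125.4 ms/bit

The slope on a log₂ axis is (879 − 689) / (4.3219 − 2.8074) = 125.448 ms/bit.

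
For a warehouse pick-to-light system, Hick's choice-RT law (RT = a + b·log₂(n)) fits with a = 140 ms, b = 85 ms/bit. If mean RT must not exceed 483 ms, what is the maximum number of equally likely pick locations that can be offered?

85·log₂ n ≤ 483 − 140 = 343, giving log₂ n ≤ 4.0353 and n ≤ 16.396. The largest whole number is 16.

16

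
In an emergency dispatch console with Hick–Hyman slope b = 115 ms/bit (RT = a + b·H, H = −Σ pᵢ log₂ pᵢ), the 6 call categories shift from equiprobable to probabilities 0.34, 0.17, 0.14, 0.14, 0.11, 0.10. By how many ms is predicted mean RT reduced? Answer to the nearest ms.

17 ms

Equiprobable entropy H₀ = log₂ 6 = 2.5850 bits.
Skewed entropy H = −Σ pᵢ log₂ pᵢ = 2.4405 bits.
ΔRT = b·(H₀ − H) = 115 × 0.1445 = 16.62 ms.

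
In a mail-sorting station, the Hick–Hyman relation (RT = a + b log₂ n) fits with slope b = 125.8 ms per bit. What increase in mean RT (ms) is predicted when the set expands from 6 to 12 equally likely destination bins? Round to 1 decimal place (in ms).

The intercept a cancels: ΔRT = b·(log₂ n₂ − log₂ n₁) = b·log₂(n₂/n₁).
log₂(12) − log₂(6) = log₂(12/6) = log₂(2) = 1.
ΔRT = 125.8 × 1.0000 = 125.800 ms.

125.8 ms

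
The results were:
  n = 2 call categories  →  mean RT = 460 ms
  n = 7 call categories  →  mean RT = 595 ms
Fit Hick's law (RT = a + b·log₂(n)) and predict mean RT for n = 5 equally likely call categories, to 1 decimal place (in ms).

558.7 ms

Fit slope and intercept:
  b = (595 − 460) / (log₂ 7 − log₂ 2) = 135 / (2.8074 − 1) = 74.695 ms/bit
  a = 460 − 74.695 × 1 = 385.305 ms
Then RT(5) = 385.305 + 74.695 × log₂ 5 = 385.305 + 74.695 × 2.3219 ≈ 558.741 ms.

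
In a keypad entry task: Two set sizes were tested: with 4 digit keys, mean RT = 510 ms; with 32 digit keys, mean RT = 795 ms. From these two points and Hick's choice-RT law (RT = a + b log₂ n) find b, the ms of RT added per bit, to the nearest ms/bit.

95 ms/bit

Slope: b = (795 − 510) / (log₂ 32 − log₂ 4) = 285/3.0000 = 95 ms/bit.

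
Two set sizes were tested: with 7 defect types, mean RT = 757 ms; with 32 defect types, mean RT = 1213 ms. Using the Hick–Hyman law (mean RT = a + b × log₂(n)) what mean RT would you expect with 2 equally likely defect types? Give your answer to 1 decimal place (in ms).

Solve the two-equation system in a and b:
  b = (1213 − 757) / (log₂ 32 − log₂ 7) = 456 / (5 − 2.8074) = 207.968 ms/bit
  a = 757 − 207.968 × 2.8074 = 173.160 ms
Then RT(2) = 173.160 + 207.968 × log₂ 2 = 173.160 + 207.968 × 1 ≈ 381.128 ms.

381.1 ms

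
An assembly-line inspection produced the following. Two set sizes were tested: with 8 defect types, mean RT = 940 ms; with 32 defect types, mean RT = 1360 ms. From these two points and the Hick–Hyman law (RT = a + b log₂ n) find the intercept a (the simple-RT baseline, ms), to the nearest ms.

310 ms

The slope on a log₂ axis is (1360 − 940) / (5 − 3) = 210 ms/bit.
Intercept: a = 940 − 210·log₂(8) = 310.000 ms.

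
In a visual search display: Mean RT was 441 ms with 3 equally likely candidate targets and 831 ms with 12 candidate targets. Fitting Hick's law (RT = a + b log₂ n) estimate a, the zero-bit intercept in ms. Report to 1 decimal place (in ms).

131.9 ms

b = (RT₂ − RT₁)/(log₂ n₂ − log₂ n₁) = (831 − 441)/(3.5850 − 1.5850) = 195.000 ms/bit.
Intercept: a = 441 − 195.000·log₂(3) = 131.932 ms.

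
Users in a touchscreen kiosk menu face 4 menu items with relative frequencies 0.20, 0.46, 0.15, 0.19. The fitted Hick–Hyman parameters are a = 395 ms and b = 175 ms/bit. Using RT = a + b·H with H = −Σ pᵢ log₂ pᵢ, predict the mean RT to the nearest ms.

Entropy contributions −pᵢ log₂ pᵢ: 0.4644, 0.5153, 0.4105, 0.4552; sum H = 1.8455 bits.
RT = a + bH = 395 + 175·1.8455 = 717.96 ms.

718 ms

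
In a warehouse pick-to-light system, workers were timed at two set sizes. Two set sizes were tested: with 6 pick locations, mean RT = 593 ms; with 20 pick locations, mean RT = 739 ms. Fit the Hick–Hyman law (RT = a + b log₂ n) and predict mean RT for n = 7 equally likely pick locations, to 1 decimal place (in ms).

611.7 ms

RT is linear in log₂ n, so two points fix the line:
  b = (739 − 593) / (log₂ 20 − log₂ 6) = 146 / (4.3219 − 2.5850) = 84.055 ms/bit
  a = 593 − 84.055 × 2.5850 = 375.722 ms
Then RT(7) = 375.722 + 84.055 × log₂ 7 = 375.722 + 84.055 × 2.8074 ≈ 611.693 ms.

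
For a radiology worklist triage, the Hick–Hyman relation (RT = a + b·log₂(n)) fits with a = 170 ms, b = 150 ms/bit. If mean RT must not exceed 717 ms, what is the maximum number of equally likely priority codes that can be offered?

Information budget: (717 − 170)/150 = 3.6467 bits, so n ≤ 2^3.6467 = 12.524 → at most 12.

12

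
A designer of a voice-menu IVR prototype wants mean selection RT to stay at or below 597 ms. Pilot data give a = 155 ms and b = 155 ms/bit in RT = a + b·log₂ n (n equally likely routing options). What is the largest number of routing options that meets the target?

Set 155 + 155·log₂ n ≤ 597 → log₂ n ≤ (597 − 155)/155 = 2.8516.
So n ≤ 2^2.8516 = 7.218; the largest integer n is 7.

7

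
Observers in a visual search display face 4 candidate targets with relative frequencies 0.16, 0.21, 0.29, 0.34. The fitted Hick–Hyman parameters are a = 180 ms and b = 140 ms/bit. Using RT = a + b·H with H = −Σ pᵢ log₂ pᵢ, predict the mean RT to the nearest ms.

Entropy contributions −pᵢ log₂ pᵢ: 0.4230, 0.4728, 0.5179, 0.5292; sum H = 1.9429 bits.
RT = a + bH = 180 + 140·1.9429 = 452.01 ms.

452 ms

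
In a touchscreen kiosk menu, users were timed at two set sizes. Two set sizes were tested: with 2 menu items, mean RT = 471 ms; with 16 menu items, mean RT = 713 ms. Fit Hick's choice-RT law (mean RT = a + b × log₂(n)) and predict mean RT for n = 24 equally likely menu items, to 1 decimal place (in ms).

760.2 ms

Fit slope and intercept:
  b = (713 − 471) / (log₂ 16 − log₂ 2) = 242 / (4 − 1) = 80.667 ms/bit
  a = 471 − 80.667 × 1 = 390.333 ms
Then RT(24) = 390.333 + 80.667 × log₂ 24 = 390.333 + 80.667 × 4.5850 ≈ 760.187 ms.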